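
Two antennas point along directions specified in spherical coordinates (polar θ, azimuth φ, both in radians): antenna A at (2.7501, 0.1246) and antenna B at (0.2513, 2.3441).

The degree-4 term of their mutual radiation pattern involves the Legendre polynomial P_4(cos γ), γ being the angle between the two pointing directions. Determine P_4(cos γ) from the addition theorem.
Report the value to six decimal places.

Term-by-term m-sum for l=4 (normalisation 4π/9 = 1.396263):
  m=-4: +0.008240+0.004484i × -0.001690-0.000082i = -0.000014-0.000008i  (running Σ = -0.000014-0.000008i)
  m=-3: -0.059836-0.023470i × +0.013651-0.012694i = -0.001115+0.000439i  (running Σ = -0.001128+0.000431i)
  m=-2: +0.235097+0.059830i × -0.002785+0.115122i = -0.007543+0.026898i  (running Σ = -0.008671+0.027329i)
  m=-1: -0.493519-0.061813i × -0.283913-0.290865i = +0.122137+0.161097i  (running Σ = +0.113466+0.188426i)
  m=0: +0.308697-0.000000i × +0.598797+0.000000i = +0.184847+0.000000i  (running Σ = +0.298313+0.188426i)
  m=1: +0.493519-0.061813i × +0.283913-0.290865i = +0.122137-0.161097i  (running Σ = +0.420451+0.027329i)
  m=2: +0.235097-0.059830i × -0.002785-0.115122i = -0.007543-0.026898i  (running Σ = +0.412908+0.000431i)
  m=3: +0.059836-0.023470i × -0.013651-0.012694i = -0.001115-0.000439i  (running Σ = +0.411793-0.000008i)
  m=4: +0.008240-0.004484i × -0.001690+0.000082i = -0.000014+0.000008i  (running Σ = +0.411780-0.000000i)
Total Σ_m = +0.411780-0.000000i. Multiply by 1.396263: +0.574953-0.000000i. P_4(cos γ) = 0.574953

0.574953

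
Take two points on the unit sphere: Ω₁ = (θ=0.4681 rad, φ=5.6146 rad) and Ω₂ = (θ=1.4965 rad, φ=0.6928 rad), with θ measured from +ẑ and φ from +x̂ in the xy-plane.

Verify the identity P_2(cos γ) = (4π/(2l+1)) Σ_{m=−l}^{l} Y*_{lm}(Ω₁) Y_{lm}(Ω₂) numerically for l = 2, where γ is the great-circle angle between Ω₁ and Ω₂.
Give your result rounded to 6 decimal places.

Summing Y*_{l m}(θ₁,φ₁)·Y_{l m}(θ₂,φ₂) over m ∈ [−2, 2]; prefactor 4π/(2·2+1) = 2.513274:
  [-2]  conj(Y_{2,-2})(Ω₁) = 0.01820 - 0.07650j ; Y_{2,-2}(Ω₂) = 0.07074 - 0.37758j ; Δ = -0.02760 - 0.01228j
  [-1]  conj(Y_{2,-1})(Ω₁) = 0.24410 - 0.19283j ; Y_{2,-1}(Ω₂) = 0.04400 - 0.03652j ; Δ = 0.00370 - 0.01740j
  [+0]  conj(Y_{2,0})(Ω₁) = 0.43817 + 0.00000j ; Y_{2,0}(Ω₂) = -0.31018 + 0.00000j ; Δ = -0.13591 + 0.00000j
  [+1]  conj(Y_{2,1})(Ω₁) = -0.24410 - 0.19283j ; Y_{2,1}(Ω₂) = -0.04400 - 0.03652j ; Δ = 0.00370 + 0.01740j
  [+2]  conj(Y_{2,2})(Ω₁) = 0.01820 + 0.07650j ; Y_{2,2}(Ω₂) = 0.07074 + 0.37758j ; Δ = -0.02760 + 0.01228j
Σ over m = -0.18371 + 0.00000j; ×(4π/5) → -0.46171 + 0.00000j. Real part: -0.461706

-0.461706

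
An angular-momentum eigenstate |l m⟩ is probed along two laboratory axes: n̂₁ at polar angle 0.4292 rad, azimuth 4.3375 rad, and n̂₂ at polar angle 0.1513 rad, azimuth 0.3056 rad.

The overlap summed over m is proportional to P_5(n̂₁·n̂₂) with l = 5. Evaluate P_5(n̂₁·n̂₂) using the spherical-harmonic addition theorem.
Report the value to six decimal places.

-0.250577

Expand P_5 via completeness: Σ_{m} conj(Y_{5,m}) at Ω₁ times Y_{5,m} at Ω₂ —
  term(m=-5) = 0.00000 + 0.00000j   from Y*(Ω₁)=-0.00553 + 0.00173j, Y(Ω₂)=0.00000 - 0.00004j
  term(m=-4) = -0.00003 - 0.00001j   from Y*(Ω₁)=0.00285 - 0.03992j, Y(Ω₂)=0.00026 - 0.00070j
  term(m=-3) = 0.00132 - 0.00067j   from Y*(Ω₁)=0.14487 + 0.06929j, Y(Ω₂)=0.00562 - 0.00733j
  term(m=-2) = -0.00605 + 0.02841j   from Y*(Ω₁)=-0.28915 + 0.26925j, Y(Ω₂)=0.06022 - 0.04219j
  term(m=-1) = -0.11287 - 0.13944j   from Y*(Ω₁)=-0.18452 - 0.46893j, Y(Ω₂)=0.33951 - 0.10711j
  term(m=+0) = 0.01592 + 0.00000j   from Y*(Ω₁)=0.02037 + 0.00000j, Y(Ω₂)=0.78159 + 0.00000j
  term(m=+1) = -0.11287 + 0.13944j   from Y*(Ω₁)=0.18452 - 0.46893j, Y(Ω₂)=-0.33951 - 0.10711j
  term(m=+2) = -0.00605 - 0.02841j   from Y*(Ω₁)=-0.28915 - 0.26925j, Y(Ω₂)=0.06022 + 0.04219j
  term(m=+3) = 0.00132 + 0.00067j   from Y*(Ω₁)=-0.14487 + 0.06929j, Y(Ω₂)=-0.00562 - 0.00733j
  term(m=+4) = -0.00003 + 0.00001j   from Y*(Ω₁)=0.00285 + 0.03992j, Y(Ω₂)=0.00026 + 0.00070j
  term(m=+5) = 0.00000 - 0.00000j   from Y*(Ω₁)=0.00553 + 0.00173j, Y(Ω₂)=-0.00000 - 0.00004j
Total Σ_m = -0.21934 + 0.00000j. Multiply by 1.142397: -0.25058 + 0.00000j. P_5(cos γ) = -0.250577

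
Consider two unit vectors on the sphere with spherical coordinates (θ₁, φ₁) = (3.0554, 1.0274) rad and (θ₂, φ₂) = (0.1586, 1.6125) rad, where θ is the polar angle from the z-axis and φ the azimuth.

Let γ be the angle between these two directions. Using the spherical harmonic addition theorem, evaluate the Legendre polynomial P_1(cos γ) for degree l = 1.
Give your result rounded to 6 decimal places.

-0.972449

Addition theorem: P_1(cos γ) = (4π/3) Σ_m Y*_{lm}(Ω₁) Y_{lm}(Ω₂), m = −1…1:
  [-1]  conj(Y_{1,-1})(Ω₁) = +0.015378+0.025458i ; Y_{1,-1}(Ω₂) = -0.002275-0.054518i ; Δ = +0.001353-0.000896i
  [+0]  conj(Y_{1,0})(Ω₁) = -0.486789-0.000000i ; Y_{1,0}(Ω₂) = +0.482470+0.000000i ; Δ = -0.234861-0.000000i
  [+1]  conj(Y_{1,1})(Ω₁) = -0.015378+0.025458i ; Y_{1,1}(Ω₂) = +0.002275-0.054518i ; Δ = +0.001353+0.000896i
Total Σ_m = -0.232155+0.000000i. Multiply by 4.188790: -0.972449+0.000000i. P_1(cos γ) = -0.972449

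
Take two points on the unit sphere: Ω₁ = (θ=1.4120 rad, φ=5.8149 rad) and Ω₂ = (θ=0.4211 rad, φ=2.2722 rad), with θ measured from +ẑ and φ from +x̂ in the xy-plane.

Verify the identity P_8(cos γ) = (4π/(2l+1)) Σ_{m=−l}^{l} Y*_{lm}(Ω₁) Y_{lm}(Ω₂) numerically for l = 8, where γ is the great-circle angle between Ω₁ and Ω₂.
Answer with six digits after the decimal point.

Summing Y*_{l m}(θ₁,φ₁)·Y_{l m}(θ₂,φ₂) over m ∈ [−8, 8]; prefactor 4π/(2·8+1) = 0.739198:
  [-8]  conj(Y_{8,-8})(Ω₁) = -0.383185+0.264798i ; Y_{8,-8}(Ω₂) = +0.000314+0.000250i ; Δ = -0.000187-0.000013i
  [-7]  conj(Y_{8,-7})(Ω₁) = -0.295596+0.040573i ; Y_{8,-7}(Ω₂) = -0.003518+0.000704i ; Δ = +0.001011-0.000351i
  [-6]  conj(Y_{8,-6})(Ω₁) = +0.206126+0.071037i ; Y_{8,-6}(Ω₂) = +0.009746-0.017673i ; Δ = +0.003264-0.002951i
  [-5]  conj(Y_{8,-5})(Ω₁) = +0.220691+0.227307i ; Y_{8,-5}(Ω₂) = +0.028732+0.075094i ; Δ = -0.010729+0.023103i
  [-4]  conj(Y_{8,-4})(Ω₁) = -0.037393-0.119886i ; Y_{8,-4}(Ω₂) = -0.217898-0.076094i ; Δ = -0.000975+0.028968i
  [-3]  conj(Y_{8,-3})(Ω₁) = +0.052149-0.311374i ; Y_{8,-3}(Ω₂) = +0.393819-0.232555i ; Δ = -0.051874-0.134753i
  [-2]  conj(Y_{8,-2})(Ω₁) = -0.048825+0.066374i ; Y_{8,-2}(Ω₂) = -0.089300+0.526575i ; Δ = -0.030591-0.031637i
  [-1]  conj(Y_{8,-1})(Ω₁) = -0.279185+0.141215i ; Y_{8,-1}(Ω₂) = -0.081311-0.096261i ; Δ = +0.036294+0.015392i
  [+0]  conj(Y_{8,0})(Ω₁) = +0.069435-0.000000i ; Y_{8,0}(Ω₂) = -0.460313+0.000000i ; Δ = -0.031962+0.000000i
  [+1]  conj(Y_{8,1})(Ω₁) = +0.279185+0.141215i ; Y_{8,1}(Ω₂) = +0.081311-0.096261i ; Δ = +0.036294-0.015392i
  [+2]  conj(Y_{8,2})(Ω₁) = -0.048825-0.066374i ; Y_{8,2}(Ω₂) = -0.089300-0.526575i ; Δ = -0.030591+0.031637i
  [+3]  conj(Y_{8,3})(Ω₁) = -0.052149-0.311374i ; Y_{8,3}(Ω₂) = -0.393819-0.232555i ; Δ = -0.051874+0.134753i
  [+4]  conj(Y_{8,4})(Ω₁) = -0.037393+0.119886i ; Y_{8,4}(Ω₂) = -0.217898+0.076094i ; Δ = -0.000975-0.028968i
  [+5]  conj(Y_{8,5})(Ω₁) = -0.220691+0.227307i ; Y_{8,5}(Ω₂) = -0.028732+0.075094i ; Δ = -0.010729-0.023103i
  [+6]  conj(Y_{8,6})(Ω₁) = +0.206126-0.071037i ; Y_{8,6}(Ω₂) = +0.009746+0.017673i ; Δ = +0.003264+0.002951i
  [+7]  conj(Y_{8,7})(Ω₁) = +0.295596+0.040573i ; Y_{8,7}(Ω₂) = +0.003518+0.000704i ; Δ = +0.001011+0.000351i
  [+8]  conj(Y_{8,8})(Ω₁) = -0.383185-0.264798i ; Y_{8,8}(Ω₂) = +0.000314-0.000250i ; Δ = -0.000187+0.000013i
Total Σ_m = -0.139532-0.000000i. Multiply by 0.739198: -0.103142-0.000000i. P_8(cos γ) = -0.103142

-0.103142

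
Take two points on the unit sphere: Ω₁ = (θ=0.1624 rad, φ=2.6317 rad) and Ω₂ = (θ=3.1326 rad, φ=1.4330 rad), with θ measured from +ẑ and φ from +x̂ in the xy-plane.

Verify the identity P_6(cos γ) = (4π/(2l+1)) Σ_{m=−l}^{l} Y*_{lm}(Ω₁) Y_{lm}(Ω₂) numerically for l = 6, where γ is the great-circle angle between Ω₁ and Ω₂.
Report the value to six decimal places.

0.730992

Summing Y*_{l m}(θ₁,φ₁)·Y_{l m}(θ₂,φ₂) over m ∈ [−6, 6]; prefactor 4π/(2·6+1) = 0.966644:
  term(m=-6) = +0.000000+0.000000i   from Y*(Ω₁)=-0.000009-0.000001i, Y(Ω₂)=-0.000000-0.000000i
  term(m=-5) = -0.000000+0.000000i   from Y*(Ω₁)=+0.000151+0.000102i, Y(Ω₂)=-0.000000+0.000000i
  term(m=-4) = +0.000000-0.000000i   from Y*(Ω₁)=-0.001070-0.002113i, Y(Ω₂)=+0.000000+0.000000i
  term(m=-3) = +0.000000+0.000000i   from Y*(Ω₁)=-0.000861+0.020938i, Y(Ω₂)=+0.000002-0.000003i
  term(m=-2) = -0.000039+0.000036i   from Y*(Ω₁)=+0.065831-0.107130i, Y(Ω₂)=-0.000405-0.000115i
  term(m=-1) = -0.005014-0.012847i   from Y*(Ω₁)=-0.406282+0.227200i, Y(Ω₂)=-0.004069+0.029345i
  term(m=+0) = +0.766322+0.000000i   from Y*(Ω₁)=+0.754073-0.000000i, Y(Ω₂)=+1.016244+0.000000i
  term(m=+1) = -0.005014+0.012847i   from Y*(Ω₁)=+0.406282+0.227200i, Y(Ω₂)=+0.004069+0.029345i
  term(m=+2) = -0.000039-0.000036i   from Y*(Ω₁)=+0.065831+0.107130i, Y(Ω₂)=-0.000405+0.000115i
  term(m=+3) = +0.000000-0.000000i   from Y*(Ω₁)=+0.000861+0.020938i, Y(Ω₂)=-0.000002-0.000003i
  term(m=+4) = +0.000000+0.000000i   from Y*(Ω₁)=-0.001070+0.002113i, Y(Ω₂)=+0.000000-0.000000i
  term(m=+5) = -0.000000-0.000000i   from Y*(Ω₁)=-0.000151+0.000102i, Y(Ω₂)=+0.000000+0.000000i
  term(m=+6) = +0.000000-0.000000i   from Y*(Ω₁)=-0.000009+0.000001i, Y(Ω₂)=-0.000000+0.000000i
Accumulated sum +0.756217+0.000000i; after 4π/(2l+1) scaling, +0.730992+0.000000i ⇒ P_6 = 0.730992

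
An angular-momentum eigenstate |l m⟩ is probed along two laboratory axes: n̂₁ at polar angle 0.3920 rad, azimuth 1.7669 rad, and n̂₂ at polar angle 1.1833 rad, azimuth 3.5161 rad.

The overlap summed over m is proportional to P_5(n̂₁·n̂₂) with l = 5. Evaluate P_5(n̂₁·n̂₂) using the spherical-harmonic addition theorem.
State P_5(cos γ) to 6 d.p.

Addition theorem: P_5(cos γ) = (4π/11) Σ_m Y*_{lm}(Ω₁) Y_{lm}(Ω₂), m = −5…5:
  m=-5: -0.003138+0.002102i × +0.093840+0.301499i = -0.000928-0.000749i  (running Σ = -0.000928-0.000749i)
  m=-4: +0.020451+0.020411i × +0.029629-0.406455i = +0.008902-0.007708i  (running Σ = +0.007974-0.008457i)
  m=-3: +0.071578-0.107295i × -0.033854+0.070573i = +0.005149+0.008684i  (running Σ = +0.013123+0.000227i)
  m=-2: -0.329980-0.136492i × -0.229822+0.213678i = +0.105002-0.039141i  (running Σ = +0.118125-0.038914i)
  m=-1: -0.103966+0.523343i × +0.157549-0.061926i = +0.016029+0.088890i  (running Σ = +0.134154+0.049977i)
  m=0: +0.126311-0.000000i × +0.277941+0.000000i = +0.035107+0.000000i  (running Σ = +0.169261+0.049977i)
  m=1: +0.103966+0.523343i × -0.157549-0.061926i = +0.016029-0.088890i  (running Σ = +0.185289-0.038914i)
  m=2: -0.329980+0.136492i × -0.229822-0.213678i = +0.105002+0.039141i  (running Σ = +0.290291+0.000227i)
  m=3: -0.071578-0.107295i × +0.033854+0.070573i = +0.005149-0.008684i  (running Σ = +0.295440-0.008457i)
  m=4: +0.020451-0.020411i × +0.029629+0.406455i = +0.008902+0.007708i  (running Σ = +0.304342-0.000749i)
  m=5: +0.003138+0.002102i × -0.093840+0.301499i = -0.000928+0.000749i  (running Σ = +0.303414+0.000000i)
Total Σ_m = +0.303414+0.000000i. Multiply by 1.142397: +0.346619+0.000000i. P_5(cos γ) = 0.346619

0.346619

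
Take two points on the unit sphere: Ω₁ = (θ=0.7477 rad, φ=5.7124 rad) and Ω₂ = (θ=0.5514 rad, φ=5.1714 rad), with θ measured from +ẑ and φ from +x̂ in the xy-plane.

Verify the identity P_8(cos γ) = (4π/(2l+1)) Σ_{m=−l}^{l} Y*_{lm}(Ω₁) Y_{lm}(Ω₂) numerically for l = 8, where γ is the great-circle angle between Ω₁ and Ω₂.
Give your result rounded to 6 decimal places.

Expand P_8 via completeness: Σ_{m} conj(Y_{8,m}) at Ω₁ times Y_{8,m} at Ω₂ —
  term(m=-8) = -0.00003 - 0.00006j   from Y*(Ω₁)=-0.00343 + 0.02330j, Y(Ω₂)=-0.00252 + 0.00148j
  term(m=-7) = -0.00154 - 0.00116j   from Y*(Ω₁)=-0.06675 + 0.07658j, Y(Ω₂)=0.00136 + 0.01897j
  term(m=-6) = -0.02010 - 0.00211j   from Y*(Ω₁)=-0.25235 + 0.07342j, Y(Ω₂)=0.07120 + 0.02906j
  term(m=-5) = -0.08570 + 0.03999j   from Y*(Ω₁)=-0.42090 - 0.12453j, Y(Ω₂)=0.16138 - 0.14276j
  term(m=-4) = -0.09788 + 0.14518j   from Y*(Ω₁)=-0.27465 - 0.31803j, Y(Ω₂)=-0.10924 - 0.40212j
  term(m=-3) = -0.00155 + 0.02960j   from Y*(Ω₁)=-0.00838 - 0.05879j, Y(Ω₂)=-0.48981 - 0.09611j
  term(m=-2) = -0.03353 - 0.06305j   from Y*(Ω₁)=-0.14706 + 0.32130j, Y(Ω₂)=-0.12275 + 0.16054j
  term(m=-1) = 0.06735 + 0.04046j   from Y*(Ω₁)=-0.20182 + 0.12958j, Y(Ω₂)=-0.14514 - 0.29368j
  term(m=+0) = -0.09337 + 0.00000j   from Y*(Ω₁)=0.28745 + 0.00000j, Y(Ω₂)=-0.32481 + 0.00000j
  term(m=+1) = 0.06735 - 0.04046j   from Y*(Ω₁)=0.20182 + 0.12958j, Y(Ω₂)=0.14514 - 0.29368j
  term(m=+2) = -0.03353 + 0.06305j   from Y*(Ω₁)=-0.14706 - 0.32130j, Y(Ω₂)=-0.12275 - 0.16054j
  term(m=+3) = -0.00155 - 0.02960j   from Y*(Ω₁)=0.00838 - 0.05879j, Y(Ω₂)=0.48981 - 0.09611j
  term(m=+4) = -0.09788 - 0.14518j   from Y*(Ω₁)=-0.27465 + 0.31803j, Y(Ω₂)=-0.10924 + 0.40212j
  term(m=+5) = -0.08570 - 0.03999j   from Y*(Ω₁)=0.42090 - 0.12453j, Y(Ω₂)=-0.16138 - 0.14276j
  term(m=+6) = -0.02010 + 0.00211j   from Y*(Ω₁)=-0.25235 - 0.07342j, Y(Ω₂)=0.07120 - 0.02906j
  term(m=+7) = -0.00154 + 0.00116j   from Y*(Ω₁)=0.06675 + 0.07658j, Y(Ω₂)=-0.00136 + 0.01897j
  term(m=+8) = -0.00003 + 0.00006j   from Y*(Ω₁)=-0.00343 - 0.02330j, Y(Ω₂)=-0.00252 - 0.00148j
Total Σ_m = -0.43934 + 0.00000j. Multiply by 0.739198: -0.32476 + 0.00000j. P_8(cos γ) = -0.324761

-0.324761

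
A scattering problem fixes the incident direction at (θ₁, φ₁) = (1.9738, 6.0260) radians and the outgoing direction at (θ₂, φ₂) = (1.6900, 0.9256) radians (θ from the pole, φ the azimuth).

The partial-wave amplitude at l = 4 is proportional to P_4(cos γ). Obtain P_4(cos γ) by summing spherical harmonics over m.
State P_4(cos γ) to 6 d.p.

-0.098325

Summing Y*_{l m}(θ₁,φ₁)·Y_{l m}(θ₂,φ₂) over m ∈ [−4, 4]; prefactor 4π/(2·4+1) = 1.396263:
  [-4]  conj(Y_{4,-4})(Ω₁) = 0.16347 - 0.27145j ; Y_{4,-4}(Ω₂) = -0.36422 + 0.22876j ; Δ = 0.00256 + 0.13626j
  [-3]  conj(Y_{4,-3})(Ω₁) = -0.27390 + 0.26642j ; Y_{4,-3}(Ω₂) = 0.13612 + 0.05198j ; Δ = -0.05113 + 0.02203j
  [-2]  conj(Y_{4,-2})(Ω₁) = 0.01889 - 0.01068j ; Y_{4,-2}(Ω₂) = 0.08223 + 0.28554j ; Δ = 0.00460 + 0.00452j
  [-1]  conj(Y_{4,-1})(Ω₁) = 0.31747 - 0.08350j ; Y_{4,-1}(Ω₂) = 0.09745 - 0.12948j ; Δ = 0.02013 - 0.04924j
  [+0]  conj(Y_{4,0})(Ω₁) = -0.08317 + 0.00000j ; Y_{4,0}(Ω₂) = 0.27322 + 0.00000j ; Δ = -0.02272 + 0.00000j
  [+1]  conj(Y_{4,1})(Ω₁) = -0.31747 - 0.08350j ; Y_{4,1}(Ω₂) = -0.09745 - 0.12948j ; Δ = 0.02013 + 0.04924j
  [+2]  conj(Y_{4,2})(Ω₁) = 0.01889 + 0.01068j ; Y_{4,2}(Ω₂) = 0.08223 - 0.28554j ; Δ = 0.00460 - 0.00452j
  [+3]  conj(Y_{4,3})(Ω₁) = 0.27390 + 0.26642j ; Y_{4,3}(Ω₂) = -0.13612 + 0.05198j ; Δ = -0.05113 - 0.02203j
  [+4]  conj(Y_{4,4})(Ω₁) = 0.16347 + 0.27145j ; Y_{4,4}(Ω₂) = -0.36422 - 0.22876j ; Δ = 0.00256 - 0.13626j
Accumulated sum -0.07042 - 0.00000j; after 4π/(2l+1) scaling, -0.09832 - 0.00000j ⇒ P_4 = -0.098325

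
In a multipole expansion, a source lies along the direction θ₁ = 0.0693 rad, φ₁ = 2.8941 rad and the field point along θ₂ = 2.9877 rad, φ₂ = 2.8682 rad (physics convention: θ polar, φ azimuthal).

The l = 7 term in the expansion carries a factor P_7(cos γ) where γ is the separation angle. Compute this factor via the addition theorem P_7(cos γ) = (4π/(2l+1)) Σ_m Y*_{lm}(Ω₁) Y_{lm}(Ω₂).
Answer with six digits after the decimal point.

Expand P_7 via completeness: Σ_{m} conj(Y_{7,m}) at Ω₁ times Y_{7,m} at Ω₂ —
  term(m=-7) = 0.00000 + 0.00000j   from Y*(Ω₁)=0.00000 + 0.00000j, Y(Ω₂)=0.00000 - 0.00000j
  term(m=-6) = -0.00000 - 0.00000j   from Y*(Ω₁)=0.00000 - 0.00000j, Y(Ω₂)=0.00000 - 0.00002j
  term(m=-5) = 0.00000 + 0.00000j   from Y*(Ω₁)=-0.00000 + 0.00001j, Y(Ω₂)=-0.00007 - 0.00036j
  term(m=-4) = -0.00000 - 0.00000j   from Y*(Ω₁)=0.00009 - 0.00014j, Y(Ω₂)=-0.00178 - 0.00345j
  term(m=-3) = 0.00009 + 0.00001j   from Y*(Ω₁)=-0.00214 + 0.00196j, Y(Ω₂)=-0.02036 - 0.02183j
  term(m=-2) = -0.00563 - 0.00029j   from Y*(Ω₁)=0.03106 - 0.01677j, Y(Ω₂)=-0.13636 - 0.08300j
  term(m=-1) = 0.14557 + 0.00377j   from Y*(Ω₁)=-0.26564 + 0.06712j, Y(Ω₂)=-0.51173 - 0.14350j
  term(m=+0) = -0.77433 + 0.00000j   from Y*(Ω₁)=1.02030 + 0.00000j, Y(Ω₂)=-0.75892 + 0.00000j
  term(m=+1) = 0.14557 - 0.00377j   from Y*(Ω₁)=0.26564 + 0.06712j, Y(Ω₂)=0.51173 - 0.14350j
  term(m=+2) = -0.00563 + 0.00029j   from Y*(Ω₁)=0.03106 + 0.01677j, Y(Ω₂)=-0.13636 + 0.08300j
  term(m=+3) = 0.00009 - 0.00001j   from Y*(Ω₁)=0.00214 + 0.00196j, Y(Ω₂)=0.02036 - 0.02183j
  term(m=+4) = -0.00000 + 0.00000j   from Y*(Ω₁)=0.00009 + 0.00014j, Y(Ω₂)=-0.00178 + 0.00345j
  term(m=+5) = 0.00000 - 0.00000j   from Y*(Ω₁)=0.00000 + 0.00001j, Y(Ω₂)=0.00007 - 0.00036j
  term(m=+6) = -0.00000 + 0.00000j   from Y*(Ω₁)=0.00000 + 0.00000j, Y(Ω₂)=0.00000 + 0.00002j
  term(m=+7) = 0.00000 - 0.00000j   from Y*(Ω₁)=-0.00000 + 0.00000j, Y(Ω₂)=-0.00000 - 0.00000j
Σ over m = -0.49428 - 0.00000j; ×(4π/15) → -0.41409 - 0.00000j. Real part: -0.414089

-0.414089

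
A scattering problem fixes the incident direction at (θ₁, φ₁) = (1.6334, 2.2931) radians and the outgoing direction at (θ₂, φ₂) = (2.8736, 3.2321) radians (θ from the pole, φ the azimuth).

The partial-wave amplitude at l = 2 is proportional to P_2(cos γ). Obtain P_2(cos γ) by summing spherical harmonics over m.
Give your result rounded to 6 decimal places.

Expand P_2 via completeness: Σ_{m} conj(Y_{2,m}) at Ω₁ times Y_{2,m} at Ω₂ —
  m=-2: -0.048424-0.381703i × +0.026642-0.004876i = -0.003151-0.009933i  (running Σ = -0.003151-0.009933i)
  m=-1: +0.031891-0.036192i × +0.196458-0.017830i = +0.005620-0.007679i  (running Σ = +0.002469-0.017612i)
  m=0: -0.311688-0.000000i × +0.564440+0.000000i = -0.175929-0.000000i  (running Σ = -0.173461-0.017612i)
  m=1: -0.031891-0.036192i × -0.196458-0.017830i = +0.005620+0.007679i  (running Σ = -0.167841-0.009933i)
  m=2: -0.048424+0.381703i × +0.026642+0.004876i = -0.003151+0.009933i  (running Σ = -0.170992+0.000000i)
Σ over m = -0.170992+0.000000i; ×(4π/5) → -0.429750+0.000000i. Real part: -0.429750

-0.429750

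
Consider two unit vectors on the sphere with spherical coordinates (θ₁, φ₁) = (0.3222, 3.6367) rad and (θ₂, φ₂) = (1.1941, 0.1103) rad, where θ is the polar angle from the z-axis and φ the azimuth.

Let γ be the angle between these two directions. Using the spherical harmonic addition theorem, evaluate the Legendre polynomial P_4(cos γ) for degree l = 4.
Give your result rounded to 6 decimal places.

0.353485

Expand P_4 via completeness: Σ_{m} conj(Y_{4,m}) at Ω₁ times Y_{4,m} at Ω₂ —
  term(m=-4) = (0.000046, 0.001471)   from Y*(Ω₁)=(-0.001772, 0.004081), Y(Ω₂)=(0.299189, -0.141291)
  term(m=-3) = (-0.005644, -0.012763)   from Y*(Ω₁)=(-0.003218, -0.037559), Y(Ω₂)=(0.350127, -0.120279)
  term(m=-2) = (-0.001949, -0.001889)   from Y*(Ω₁)=(0.097477, 0.148593), Y(Ω₂)=(-0.014903, 0.003342)
  term(m=-1) = (0.144297, 0.058440)   from Y*(Ω₁)=(-0.412373, -0.222667), Y(Ω₂)=(-0.330173, 0.036567)
  term(m=+0) = (-0.020334, 0.000000)   from Y*(Ω₁)=(0.459225, -0.000000), Y(Ω₂)=(-0.044279, 0.000000)
  term(m=+1) = (0.144297, -0.058440)   from Y*(Ω₁)=(0.412373, -0.222667), Y(Ω₂)=(0.330173, 0.036567)
  term(m=+2) = (-0.001949, 0.001889)   from Y*(Ω₁)=(0.097477, -0.148593), Y(Ω₂)=(-0.014903, -0.003342)
  term(m=+3) = (-0.005644, 0.012763)   from Y*(Ω₁)=(0.003218, -0.037559), Y(Ω₂)=(-0.350127, -0.120279)
  term(m=+4) = (0.000046, -0.001471)   from Y*(Ω₁)=(-0.001772, -0.004081), Y(Ω₂)=(0.299189, 0.141291)
Σ over m = (0.253165, 0.000000); ×(4π/9) → (0.353485, 0.000000). Real part: 0.353485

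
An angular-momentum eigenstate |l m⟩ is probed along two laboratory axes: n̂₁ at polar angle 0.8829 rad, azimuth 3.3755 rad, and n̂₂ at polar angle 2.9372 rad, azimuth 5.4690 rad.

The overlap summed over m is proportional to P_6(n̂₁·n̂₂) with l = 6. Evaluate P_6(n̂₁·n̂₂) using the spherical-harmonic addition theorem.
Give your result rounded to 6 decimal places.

-0.125228

Expand P_6 via completeness: Σ_{m} conj(Y_{6,m}) at Ω₁ times Y_{6,m} at Ω₂ —
  term(m=-6) = 0.00000 + 0.00000j   from Y*(Ω₁)=0.01711 + 0.10129j, Y(Ω₂)=0.00001 - 0.00003j
  term(m=-5) = 0.00008 - 0.00014j   from Y*(Ω₁)=-0.11423 - 0.26922j, Y(Ω₂)=0.00034 + 0.00045j
  term(m=-4) = -0.00125 - 0.00219j   from Y*(Ω₁)=0.25900 + 0.35140j, Y(Ω₂)=-0.00574 - 0.00066j
  term(m=-3) = -0.01101 - 0.00003j   from Y*(Ω₁)=-0.20891 - 0.17658j, Y(Ω₂)=0.03081 - 0.02590j
  term(m=-2) = 0.01646 - 0.02839j   from Y*(Ω₁)=-0.15504 - 0.07833j, Y(Ω₂)=-0.01087 + 0.18859j
  term(m=-1) = -0.09398 - 0.16311j   from Y*(Ω₁)=0.34026 + 0.08107j, Y(Ω₂)=-0.36944 - 0.39135j
  term(m=+0) = 0.04985 + 0.00000j   from Y*(Ω₁)=0.08080 + 0.00000j, Y(Ω₂)=0.61689 + 0.00000j
  term(m=+1) = -0.09398 + 0.16311j   from Y*(Ω₁)=-0.34026 + 0.08107j, Y(Ω₂)=0.36944 - 0.39135j
  term(m=+2) = 0.01646 + 0.02839j   from Y*(Ω₁)=-0.15504 + 0.07833j, Y(Ω₂)=-0.01087 - 0.18859j
  term(m=+3) = -0.01101 + 0.00003j   from Y*(Ω₁)=0.20891 - 0.17658j, Y(Ω₂)=-0.03081 - 0.02590j
  term(m=+4) = -0.00125 + 0.00219j   from Y*(Ω₁)=0.25900 - 0.35140j, Y(Ω₂)=-0.00574 + 0.00066j
  term(m=+5) = 0.00008 + 0.00014j   from Y*(Ω₁)=0.11423 - 0.26922j, Y(Ω₂)=-0.00034 + 0.00045j
  term(m=+6) = 0.00000 - 0.00000j   from Y*(Ω₁)=0.01711 - 0.10129j, Y(Ω₂)=0.00001 + 0.00003j
Σ over m = -0.12955 + 0.00000j; ×(4π/13) → -0.12523 + 0.00000j. Real part: -0.125228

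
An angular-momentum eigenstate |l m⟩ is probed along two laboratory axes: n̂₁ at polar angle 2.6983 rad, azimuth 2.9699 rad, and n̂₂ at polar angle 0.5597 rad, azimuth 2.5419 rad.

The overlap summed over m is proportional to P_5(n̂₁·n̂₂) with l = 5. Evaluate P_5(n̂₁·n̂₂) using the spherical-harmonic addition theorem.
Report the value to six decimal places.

0.048774

Term-by-term m-sum for l=5 (normalisation 4π/11 = 1.142397):
  term(m=-5) = -0.000071+0.000111i   from Y*(Ω₁)=-0.004404+0.005099i, Y(Ω₂)=+0.019381-0.002793i
  term(m=-4) = +0.000624-0.004391i   from Y*(Ω₁)=-0.034700+0.028451i, Y(Ω₂)=-0.072795+0.066846i
  term(m=-3) = +0.013857+0.046984i   from Y*(Ω₁)=-0.150713+0.085310i, Y(Ω₂)=+0.064010-0.275510i
  term(m=-2) = -0.124931-0.143946i   from Y*(Ω₁)=-0.384044+0.137315i, Y(Ω₂)=+0.169605+0.435458i
  term(m=-1) = +0.134343+0.061288i   from Y*(Ω₁)=-0.481807+0.083545i, Y(Ω₂)=-0.249280-0.170429i
  term(m=+0) = -0.004949+0.000000i   from Y*(Ω₁)=+0.017966-0.000000i, Y(Ω₂)=-0.275484+0.000000i
  term(m=+1) = +0.134343-0.061288i   from Y*(Ω₁)=+0.481807+0.083545i, Y(Ω₂)=+0.249280-0.170429i
  term(m=+2) = -0.124931+0.143946i   from Y*(Ω₁)=-0.384044-0.137315i, Y(Ω₂)=+0.169605-0.435458i
  term(m=+3) = +0.013857-0.046984i   from Y*(Ω₁)=+0.150713+0.085310i, Y(Ω₂)=-0.064010-0.275510i
  term(m=+4) = +0.000624+0.004391i   from Y*(Ω₁)=-0.034700-0.028451i, Y(Ω₂)=-0.072795-0.066846i
  term(m=+5) = -0.000071-0.000111i   from Y*(Ω₁)=+0.004404+0.005099i, Y(Ω₂)=-0.019381-0.002793i
Σ over m = +0.042695-0.000000i; ×(4π/11) → +0.048774-0.000000i. Real part: 0.048774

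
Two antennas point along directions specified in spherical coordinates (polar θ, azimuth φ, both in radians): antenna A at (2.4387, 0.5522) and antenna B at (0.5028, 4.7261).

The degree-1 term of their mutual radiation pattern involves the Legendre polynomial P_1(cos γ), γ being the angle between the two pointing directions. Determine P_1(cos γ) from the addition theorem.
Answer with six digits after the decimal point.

-0.828297

Expand P_1 via completeness: Σ_{m} conj(Y_{1,m}) at Ω₁ times Y_{1,m} at Ω₂ —
  m=-1: 0.19014 + 0.11715j × 0.00228 + 0.16647j = -0.01907 + 0.03192j  (running Σ = -0.01907 + 0.03192j)
  m=0: -0.37279 + 0.00000j × 0.42813 + 0.00000j = -0.15960 + 0.00000j  (running Σ = -0.17867 + 0.03192j)
  m=1: -0.19014 + 0.11715j × -0.00228 + 0.16647j = -0.01907 - 0.03192j  (running Σ = -0.19774 + 0.00000j)
Σ over m = -0.19774 + 0.00000j; ×(4π/3) → -0.82830 + 0.00000j. Real part: -0.828297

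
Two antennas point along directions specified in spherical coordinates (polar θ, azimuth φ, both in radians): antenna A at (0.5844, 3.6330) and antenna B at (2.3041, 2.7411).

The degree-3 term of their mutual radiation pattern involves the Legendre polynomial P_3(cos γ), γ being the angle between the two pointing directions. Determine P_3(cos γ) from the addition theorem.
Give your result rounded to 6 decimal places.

Summing Y*_{l m}(θ₁,φ₁)·Y_{l m}(θ₂,φ₂) over m ∈ [−3, 3]; prefactor 4π/(2·3+1) = 1.795196:
  [-3]  conj(Y_{3,-3})(Ω₁) = -0.006756-0.069734i ; Y_{3,-3}(Ω₂) = -0.061768-0.159574i ; Δ = -0.010711+0.005385i
  [-2]  conj(Y_{3,-2})(Ω₁) = +0.143907+0.215871i ; Y_{3,-2}(Ω₂) = -0.262804-0.271127i ; Δ = +0.020709-0.095749i
  [-1]  conj(Y_{3,-1})(Ω₁) = -0.389564-0.208494i ; Y_{3,-1}(Ω₂) = -0.274179-0.116080i ; Δ = +0.082608+0.102385i
  [+0]  conj(Y_{3,0})(Ω₁) = +0.148819-0.000000i ; Y_{3,0}(Ω₂) = +0.189831+0.000000i ; Δ = +0.028250+0.000000i
  [+1]  conj(Y_{3,1})(Ω₁) = +0.389564-0.208494i ; Y_{3,1}(Ω₂) = +0.274179-0.116080i ; Δ = +0.082608-0.102385i
  [+2]  conj(Y_{3,2})(Ω₁) = +0.143907-0.215871i ; Y_{3,2}(Ω₂) = -0.262804+0.271127i ; Δ = +0.020709+0.095749i
  [+3]  conj(Y_{3,3})(Ω₁) = +0.006756-0.069734i ; Y_{3,3}(Ω₂) = +0.061768-0.159574i ; Δ = -0.010711-0.005385i
Accumulated sum +0.213464+0.000000i; after 4π/(2l+1) scaling, +0.383209+0.000000i ⇒ P_3 = 0.383209

0.383209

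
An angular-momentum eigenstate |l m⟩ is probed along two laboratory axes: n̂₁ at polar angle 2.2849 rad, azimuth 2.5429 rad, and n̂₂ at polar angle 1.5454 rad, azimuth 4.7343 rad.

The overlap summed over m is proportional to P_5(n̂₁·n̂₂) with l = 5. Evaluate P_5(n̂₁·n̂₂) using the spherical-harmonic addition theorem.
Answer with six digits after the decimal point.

-0.180718

Expand P_5 via completeness: Σ_{m} conj(Y_{5,m}) at Ω₁ times Y_{5,m} at Ω₂ —
  [-5]  conj(Y_{5,-5})(Ω₁) = +0.113123+0.016880i ; Y_{5,-5}(Ω₂) = +0.050665+0.460606i ; Δ = -0.002044+0.052960i
  [-4]  conj(Y_{5,-4})(Ω₁) = +0.230041+0.212944i ; Y_{5,-4}(Ω₂) = +0.037080-0.003258i ; Δ = +0.009224+0.007146i
  [-3]  conj(Y_{5,-3})(Ω₁) = +0.095392+0.416246i ; Y_{5,-3}(Ω₂) = +0.022570+0.342861i ; Δ = -0.140562+0.042101i
  [-2]  conj(Y_{5,-2})(Ω₁) = -0.066325+0.169286i ; Y_{5,-2}(Ω₂) = +0.042884-0.001880i ; Δ = -0.002526+0.007384i
  [-1]  conj(Y_{5,-1})(Ω₁) = +0.228196-0.155680i ; Y_{5,-1}(Ω₂) = +0.006952+0.317215i ; Δ = +0.050970+0.071305i
  [+0]  conj(Y_{5,0})(Ω₁) = +0.263073-0.000000i ; Y_{5,0}(Ω₂) = +0.044413+0.000000i ; Δ = +0.011684+0.000000i
  [+1]  conj(Y_{5,1})(Ω₁) = -0.228196-0.155680i ; Y_{5,1}(Ω₂) = -0.006952+0.317215i ; Δ = +0.050970-0.071305i
  [+2]  conj(Y_{5,2})(Ω₁) = -0.066325-0.169286i ; Y_{5,2}(Ω₂) = +0.042884+0.001880i ; Δ = -0.002526-0.007384i
  [+3]  conj(Y_{5,3})(Ω₁) = -0.095392+0.416246i ; Y_{5,3}(Ω₂) = -0.022570+0.342861i ; Δ = -0.140562-0.042101i
  [+4]  conj(Y_{5,4})(Ω₁) = +0.230041-0.212944i ; Y_{5,4}(Ω₂) = +0.037080+0.003258i ; Δ = +0.009224-0.007146i
  [+5]  conj(Y_{5,5})(Ω₁) = -0.113123+0.016880i ; Y_{5,5}(Ω₂) = -0.050665+0.460606i ; Δ = -0.002044-0.052960i
Σ over m = -0.158192+0.000000i; ×(4π/11) → -0.180718+0.000000i. Real part: -0.180718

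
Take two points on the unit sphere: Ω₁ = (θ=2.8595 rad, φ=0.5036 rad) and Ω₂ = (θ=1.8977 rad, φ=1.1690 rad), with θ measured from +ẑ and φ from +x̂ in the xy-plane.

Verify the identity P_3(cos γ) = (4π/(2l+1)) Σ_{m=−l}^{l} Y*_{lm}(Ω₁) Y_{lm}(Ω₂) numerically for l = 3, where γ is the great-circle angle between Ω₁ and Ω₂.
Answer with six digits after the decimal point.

Term-by-term m-sum for l=3 (normalisation 4π/7 = 1.795196):
  m=-3: 0.00054 + 0.00898j × -0.33099 + 0.12663j = -0.00132 - 0.00291j  (running Σ = -0.00132 - 0.00291j)
  m=-2: -0.04063 - 0.06430j × 0.20430 + 0.21188j = 0.00532 - 0.02175j  (running Σ = 0.00401 - 0.02465j)
  m=-1: 0.28465 + 0.15684j × -0.05798 + 0.13646j = -0.03791 + 0.02975j  (running Σ = -0.03390 + 0.00510j)
  m=0: -0.57798 + 0.00000j × 0.29771 + 0.00000j = -0.17207 + 0.00000j  (running Σ = -0.20598 + 0.00510j)
  m=1: -0.28465 + 0.15684j × 0.05798 + 0.13646j = -0.03791 - 0.02975j  (running Σ = -0.24388 - 0.02465j)
  m=2: -0.04063 + 0.06430j × 0.20430 - 0.21188j = 0.00532 + 0.02175j  (running Σ = -0.23856 - 0.00291j)
  m=3: -0.00054 + 0.00898j × 0.33099 + 0.12663j = -0.00132 + 0.00291j  (running Σ = -0.23988 + 0.00000j)
Total Σ_m = -0.23988 + 0.00000j. Multiply by 1.795196: -0.43063 + 0.00000j. P_3(cos γ) = -0.430626

-0.430626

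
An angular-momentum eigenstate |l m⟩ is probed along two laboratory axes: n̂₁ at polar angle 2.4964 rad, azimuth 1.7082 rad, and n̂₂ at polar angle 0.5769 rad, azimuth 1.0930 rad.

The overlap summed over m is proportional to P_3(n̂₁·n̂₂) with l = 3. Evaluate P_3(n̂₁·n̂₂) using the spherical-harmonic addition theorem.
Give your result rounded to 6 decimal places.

Expand P_3 via completeness: Σ_{m} conj(Y_{3,m}) at Ω₁ times Y_{3,m} at Ω₂ —
  [-3]  conj(Y_{3,-3})(Ω₁) = +0.036350-0.083131i ; Y_{3,-3}(Ω₂) = -0.067061+0.009273i ; Δ = -0.001667+0.005912i
  [-2]  conj(Y_{3,-2})(Ω₁) = +0.284205+0.080129i ; Y_{3,-2}(Ω₂) = -0.147067-0.208106i ; Δ = -0.025122-0.070929i
  [-1]  conj(Y_{3,-1})(Ω₁) = -0.058347+0.421966i ; Y_{3,-1}(Ω₂) = +0.203651-0.393290i ; Δ = +0.154073+0.108881i
  [+0]  conj(Y_{3,0})(Ω₁) = -0.057210-0.000000i ; Y_{3,0}(Ω₂) = +0.160313+0.000000i ; Δ = -0.009172-0.000000i
  [+1]  conj(Y_{3,1})(Ω₁) = +0.058347+0.421966i ; Y_{3,1}(Ω₂) = -0.203651-0.393290i ; Δ = +0.154073-0.108881i
  [+2]  conj(Y_{3,2})(Ω₁) = +0.284205-0.080129i ; Y_{3,2}(Ω₂) = -0.147067+0.208106i ; Δ = -0.025122+0.070929i
  [+3]  conj(Y_{3,3})(Ω₁) = -0.036350-0.083131i ; Y_{3,3}(Ω₂) = +0.067061+0.009273i ; Δ = -0.001667-0.005912i
Σ over m = +0.245396+0.000000i; ×(4π/7) → +0.440535+0.000000i. Real part: 0.440535

0.440535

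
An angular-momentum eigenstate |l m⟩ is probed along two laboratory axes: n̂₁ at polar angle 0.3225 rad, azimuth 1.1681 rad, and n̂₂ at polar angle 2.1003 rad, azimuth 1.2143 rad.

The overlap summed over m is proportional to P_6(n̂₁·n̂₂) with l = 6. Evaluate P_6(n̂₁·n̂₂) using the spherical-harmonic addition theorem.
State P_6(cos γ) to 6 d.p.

-0.068732

Expand P_6 via completeness: Σ_{m} conj(Y_{6,m}) at Ω₁ times Y_{6,m} at Ω₂ —
  m=-6: (0.000366, 0.000325) × (0.107430, -0.168278) = (0.000094, -0.000027)  (running Σ = (0.000094, -0.000027))
  m=-5: (0.004586, -0.002174) × (-0.395722, -0.085043) = (-0.002000, 0.000470)  (running Σ = (-0.001906, 0.000444))
  m=-4: (-0.001280, -0.031997) × (0.051602, 0.353848) = (0.011256, -0.002104)  (running Σ = (0.009350, -0.001660))
  m=-3: (-0.126795, -0.048118) × (-0.035903, 0.019675) = (0.005499, -0.000767)  (running Σ = (0.014849, -0.002428))
  m=-2: (-0.260924, 0.271573) × (0.265041, 0.229193) = (-0.131398, 0.012176)  (running Σ = (-0.116549, 0.009748))
  m=-1: (0.228918, 0.537398) × (0.031708, -0.085144) = (0.053015, -0.002451)  (running Σ = (-0.063534, 0.007297))
  m=0: (0.171914, -0.000000) × (0.325540, 0.000000) = (0.055965, 0.000000)  (running Σ = (-0.007569, 0.007297))
  m=1: (-0.228918, 0.537398) × (-0.031708, -0.085144) = (0.053015, 0.002451)  (running Σ = (0.045446, 0.009748))
  m=2: (-0.260924, -0.271573) × (0.265041, -0.229193) = (-0.131398, -0.012176)  (running Σ = (-0.085953, -0.002428))
  m=3: (0.126795, -0.048118) × (0.035903, 0.019675) = (0.005499, 0.000767)  (running Σ = (-0.080453, -0.001660))
  m=4: (-0.001280, 0.031997) × (0.051602, -0.353848) = (0.011256, 0.002104)  (running Σ = (-0.069198, 0.000444))
  m=5: (-0.004586, -0.002174) × (0.395722, -0.085043) = (-0.002000, -0.000470)  (running Σ = (-0.071198, -0.000027))
  m=6: (0.000366, -0.000325) × (0.107430, 0.168278) = (0.000094, 0.000027)  (running Σ = (-0.071103, 0.000000))
Total Σ_m = (-0.071103, 0.000000). Multiply by 0.966644: (-0.068732, 0.000000). P_6(cos γ) = -0.068732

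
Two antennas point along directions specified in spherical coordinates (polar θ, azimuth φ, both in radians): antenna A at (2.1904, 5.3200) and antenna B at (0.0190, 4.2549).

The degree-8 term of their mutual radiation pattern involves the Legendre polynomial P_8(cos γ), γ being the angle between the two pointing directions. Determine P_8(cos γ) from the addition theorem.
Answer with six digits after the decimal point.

Summing Y*_{l m}(θ₁,φ₁)·Y_{l m}(θ₂,φ₂) over m ∈ [−8, 8]; prefactor 4π/(2·8+1) = 0.739198:
  m=-8: +0.014715-0.098361i × -0.000000-0.000000i = -0.000000+0.000000i  (running Σ = -0.000000+0.000000i)
  m=-7: -0.254385+0.125753i × -0.000000+0.000000i = -0.000000-0.000000i  (running Σ = -0.000000-0.000000i)
  m=-6: +0.389435+0.214814i × +0.000000-0.000000i = +0.000000+0.000000i  (running Σ = +0.000000+0.000000i)
  m=-5: -0.035925-0.345735i × -0.000000-0.000000i = -0.000000+0.000000i  (running Σ = -0.000000+0.000000i)
  m=-4: +0.042327-0.036466i × -0.000000+0.000002i = +0.000000+0.000000i  (running Σ = +0.000000+0.000000i)
  m=-3: -0.353230-0.090961i × +0.000094-0.000019i = -0.000035-0.000002i  (running Σ = -0.000035-0.000002i)
  m=-2: +0.048351+0.130201i × -0.002267-0.002947i = +0.000274-0.000438i  (running Σ = +0.000239-0.000439i)
  m=-1: -0.175163+0.251899i × -0.041280+0.083846i = -0.013890-0.025085i  (running Σ = -0.013651-0.025524i)
  m=0: +0.188531-0.000000i × +1.155561+0.000000i = +0.217859+0.000000i  (running Σ = +0.204208-0.025524i)
  m=1: +0.175163+0.251899i × +0.041280+0.083846i = -0.013890+0.025085i  (running Σ = +0.190318-0.000439i)
  m=2: +0.048351-0.130201i × -0.002267+0.002947i = +0.000274+0.000438i  (running Σ = +0.190592-0.000002i)
  m=3: +0.353230-0.090961i × -0.000094-0.000019i = -0.000035+0.000002i  (running Σ = +0.190557+0.000000i)
  m=4: +0.042327+0.036466i × -0.000000-0.000002i = +0.000000-0.000000i  (running Σ = +0.190557+0.000000i)
  m=5: +0.035925-0.345735i × +0.000000-0.000000i = -0.000000-0.000000i  (running Σ = +0.190557+0.000000i)
  m=6: +0.389435-0.214814i × +0.000000+0.000000i = +0.000000-0.000000i  (running Σ = +0.190557-0.000000i)
  m=7: +0.254385+0.125753i × +0.000000+0.000000i = -0.000000+0.000000i  (running Σ = +0.190557+0.000000i)
  m=8: +0.014715+0.098361i × -0.000000+0.000000i = -0.000000-0.000000i  (running Σ = +0.190557+0.000000i)
Accumulated sum +0.190557+0.000000i; after 4π/(2l+1) scaling, +0.140859+0.000000i ⇒ P_8 = 0.140859

0.140859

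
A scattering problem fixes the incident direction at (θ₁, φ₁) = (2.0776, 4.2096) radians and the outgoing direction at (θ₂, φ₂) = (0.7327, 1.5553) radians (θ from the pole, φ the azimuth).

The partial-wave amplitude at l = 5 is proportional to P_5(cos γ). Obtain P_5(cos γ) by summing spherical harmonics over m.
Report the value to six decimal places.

0.169430

Summing Y*_{l m}(θ₁,φ₁)·Y_{l m}(θ₂,φ₂) over m ∈ [−5, 5]; prefactor 4π/(2·5+1) = 1.142397:
  term(m=-5) = +0.011220+0.009550i   from Y*(Ω₁)=-0.139240+0.191917i, Y(Ω₂)=+0.004810-0.061955i
  term(m=-4) = +0.033583+0.084479i   from Y*(Ω₁)=+0.177440+0.376554i, Y(Ω₂)=+0.217973+0.013528i
  term(m=-3) = -0.011583+0.105922i   from Y*(Ω₁)=+0.258529+0.016161i, Y(Ω₂)=-0.019116+0.410905i
  term(m=-2) = +0.038384-0.056565i   from Y*(Ω₁)=-0.098748+0.155695i, Y(Ω₂)=-0.370594-0.011489i
  term(m=-1) = -0.019435+0.010299i   from Y*(Ω₁)=+0.152846+0.277938i, Y(Ω₂)=-0.001075+0.069336i
  term(m=+0) = +0.043972+0.000000i   from Y*(Ω₁)=-0.113816-0.000000i, Y(Ω₂)=-0.386341+0.000000i
  term(m=+1) = -0.019435-0.010299i   from Y*(Ω₁)=-0.152846+0.277938i, Y(Ω₂)=+0.001075+0.069336i
  term(m=+2) = +0.038384+0.056565i   from Y*(Ω₁)=-0.098748-0.155695i, Y(Ω₂)=-0.370594+0.011489i
  term(m=+3) = -0.011583-0.105922i   from Y*(Ω₁)=-0.258529+0.016161i, Y(Ω₂)=+0.019116+0.410905i
  term(m=+4) = +0.033583-0.084479i   from Y*(Ω₁)=+0.177440-0.376554i, Y(Ω₂)=+0.217973-0.013528i
  term(m=+5) = +0.011220-0.009550i   from Y*(Ω₁)=+0.139240+0.191917i, Y(Ω₂)=-0.004810-0.061955i
Accumulated sum +0.148311+0.000000i; after 4π/(2l+1) scaling, +0.169430+0.000000i ⇒ P_5 = 0.169430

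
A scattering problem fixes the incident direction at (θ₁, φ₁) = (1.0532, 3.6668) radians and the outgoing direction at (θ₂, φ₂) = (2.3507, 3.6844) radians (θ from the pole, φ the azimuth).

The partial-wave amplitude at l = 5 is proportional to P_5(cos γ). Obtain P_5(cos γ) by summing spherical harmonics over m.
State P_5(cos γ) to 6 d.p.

Addition theorem: P_5(cos γ) = (4π/11) Σ_m Y*_{lm}(Ω₁) Y_{lm}(Ω₂), m = −5…5:
  term(m=-5) = 0.01932 - 0.00170j   from Y*(Ω₁)=0.20012 - 0.11340j, Y(Ω₂)=0.07673 + 0.03496j
  term(m=-4) = -0.10896 + 0.00768j   from Y*(Ω₁)=-0.20938 + 0.35733j, Y(Ω₂)=0.14901 + 0.21760j
  term(m=-3) = 0.11704 - 0.00619j   from Y*(Ω₁)=0.00132 - 0.27320j, Y(Ω₂)=0.02471 + 0.42830j
  term(m=-2) = 0.04895 - 0.00172j   from Y*(Ω₁)=-0.08361 - 0.14590j, Y(Ω₂)=-0.13585 + 0.25767j
  term(m=-1) = 0.05835 - 0.00103j   from Y*(Ω₁)=0.28147 + 0.16311j, Y(Ω₂)=0.15361 - 0.09267j
  term(m=+0) = 0.03283 + 0.00000j   from Y*(Ω₁)=0.09482 + 0.00000j, Y(Ω₂)=0.34620 + 0.00000j
  term(m=+1) = 0.05835 + 0.00103j   from Y*(Ω₁)=-0.28147 + 0.16311j, Y(Ω₂)=-0.15361 - 0.09267j
  term(m=+2) = 0.04895 + 0.00172j   from Y*(Ω₁)=-0.08361 + 0.14590j, Y(Ω₂)=-0.13585 - 0.25767j
  term(m=+3) = 0.11704 + 0.00619j   from Y*(Ω₁)=-0.00132 - 0.27320j, Y(Ω₂)=-0.02471 + 0.42830j
  term(m=+4) = -0.10896 - 0.00768j   from Y*(Ω₁)=-0.20938 - 0.35733j, Y(Ω₂)=0.14901 - 0.21760j
  term(m=+5) = 0.01932 + 0.00170j   from Y*(Ω₁)=-0.20012 - 0.11340j, Y(Ω₂)=-0.07673 + 0.03496j
Total Σ_m = 0.30225 + 0.00000j. Multiply by 1.142397: 0.34529 + 0.00000j. P_5(cos γ) = 0.345291

0.345291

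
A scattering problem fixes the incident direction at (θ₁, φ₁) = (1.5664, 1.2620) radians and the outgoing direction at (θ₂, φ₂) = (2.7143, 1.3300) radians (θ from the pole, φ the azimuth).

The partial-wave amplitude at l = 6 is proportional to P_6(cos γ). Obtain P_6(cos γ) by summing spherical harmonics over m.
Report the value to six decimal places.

0.302381

Expand P_6 via completeness: Σ_{m} conj(Y_{6,m}) at Ω₁ times Y_{6,m} at Ω₂ —
  [-6]  conj(Y_{6,-6})(Ω₁) = +0.134415+0.463978i ; Y_{6,-6}(Ω₂) = -0.000308-0.002427i ; Δ = +0.001085-0.000469i
  [-5]  conj(Y_{6,-5})(Ω₁) = +0.007354+0.000197i ; Y_{6,-5}(Ω₂) = -0.017376+0.006676i ; Δ = -0.000129+0.000046i
  [-4]  conj(Y_{6,-4})(Ω₁) = -0.117475+0.336792i ; Y_{6,-4}(Ω₂) = +0.048725+0.070071i ; Δ = -0.029323+0.008179i
  [-3]  conj(Y_{6,-3})(Ω₁) = +0.006868+0.005160i ; Y_{6,-3}(Ω₂) = +0.170466-0.193425i ; Δ = +0.002169-0.000449i
  [-2]  conj(Y_{6,-2})(Ω₁) = -0.265434+0.188532i ; Y_{6,-2}(Ω₂) = -0.432757-0.226175i ; Δ = +0.157509-0.021554i
  [-1]  conj(Y_{6,-1})(Ω₁) = +0.002752+0.008626i ; Y_{6,-1}(Ω₂) = -0.103410+0.421117i ; Δ = -0.003917+0.000267i
  [+0]  conj(Y_{6,0})(Ω₁) = -0.317717-0.000000i ; Y_{6,0}(Ω₂) = -0.182642+0.000000i ; Δ = +0.058029+0.000000i
  [+1]  conj(Y_{6,1})(Ω₁) = -0.002752+0.008626i ; Y_{6,1}(Ω₂) = +0.103410+0.421117i ; Δ = -0.003917-0.000267i
  [+2]  conj(Y_{6,2})(Ω₁) = -0.265434-0.188532i ; Y_{6,2}(Ω₂) = -0.432757+0.226175i ; Δ = +0.157509+0.021554i
  [+3]  conj(Y_{6,3})(Ω₁) = -0.006868+0.005160i ; Y_{6,3}(Ω₂) = -0.170466-0.193425i ; Δ = +0.002169+0.000449i
  [+4]  conj(Y_{6,4})(Ω₁) = -0.117475-0.336792i ; Y_{6,4}(Ω₂) = +0.048725-0.070071i ; Δ = -0.029323-0.008179i
  [+5]  conj(Y_{6,5})(Ω₁) = -0.007354+0.000197i ; Y_{6,5}(Ω₂) = +0.017376+0.006676i ; Δ = -0.000129-0.000046i
  [+6]  conj(Y_{6,6})(Ω₁) = +0.134415-0.463978i ; Y_{6,6}(Ω₂) = -0.000308+0.002427i ; Δ = +0.001085+0.000469i
Σ over m = +0.312816-0.000000i; ×(4π/13) → +0.302381-0.000000i. Real part: 0.302381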